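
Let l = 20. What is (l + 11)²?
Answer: 961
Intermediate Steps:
(l + 11)² = (20 + 11)² = 31² = 961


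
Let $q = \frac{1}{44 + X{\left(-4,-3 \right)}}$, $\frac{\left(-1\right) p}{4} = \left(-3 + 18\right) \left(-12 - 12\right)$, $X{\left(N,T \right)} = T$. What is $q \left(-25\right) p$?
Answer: $- \frac{36000}{41} \approx -878.05$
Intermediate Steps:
$p = 1440$ ($p = - 4 \left(-3 + 18\right) \left(-12 - 12\right) = - 4 \cdot 15 \left(-24\right) = \left(-4\right) \left(-360\right) = 1440$)
$q = \frac{1}{41}$ ($q = \frac{1}{44 - 3} = \frac{1}{41} \approx 0.02439$)
$q \left(-25\right) p = \frac{1}{41} \left(-25\right) 1440 = \left(- \frac{25}{41}\right) 1440 = - \frac{36000}{41}$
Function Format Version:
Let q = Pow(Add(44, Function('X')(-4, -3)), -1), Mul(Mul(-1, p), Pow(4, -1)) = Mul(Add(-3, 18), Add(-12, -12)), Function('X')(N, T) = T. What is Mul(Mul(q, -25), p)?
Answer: Rational(-36000, 41) ≈ -878.05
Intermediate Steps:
p = 1440 (p = Mul(-4, Mul(Add(-3, 18), Add(-12, -12))) = Mul(-4, Mul(15, -24)) = Mul(-4, -360) = 1440)
q = Rational(1, 41) (q = Pow(Add(44, -3), -1) = Pow(41, -1) = Rational(1, 41) ≈ 0.024390)
Mul(Mul(q, -25), p) = Mul(Mul(Rational(1, 41), -25), 1440) = Mul(Rational(-25, 41), 1440) = Rational(-36000, 41)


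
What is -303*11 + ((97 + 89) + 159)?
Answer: -2988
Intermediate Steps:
-303*11 + ((97 + 89) + 159) = -3333 + (186 + 159) = -3333 + 345 = -2988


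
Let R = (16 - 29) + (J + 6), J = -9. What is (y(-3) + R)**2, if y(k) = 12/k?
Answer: 400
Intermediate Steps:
R = -16 (R = (16 - 29) + (-9 + 6) = -13 - 3 = -16)
(y(-3) + R)**2 = (12/(-3) - 16)**2 = (12*(-1/3) - 16)**2 = (-4 - 16)**2 = (-20)**2 = 400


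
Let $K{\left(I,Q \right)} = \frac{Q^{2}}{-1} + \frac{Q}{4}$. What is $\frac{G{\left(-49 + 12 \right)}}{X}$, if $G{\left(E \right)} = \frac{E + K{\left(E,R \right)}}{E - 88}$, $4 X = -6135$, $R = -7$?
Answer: $- \frac{117}{255625} \approx -0.0004577$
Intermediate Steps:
$K{\left(I,Q \right)} = - Q^{2} + \frac{Q}{4}$ ($K{\left(I,Q \right)} = Q^{2} \left(-1\right) + Q \frac{1}{4} = - Q^{2} + \frac{Q}{4}$)
$X = - \frac{6135}{4}$ ($X = \frac{1}{4} \left(-6135\right) = - \frac{6135}{4} \approx -1533.8$)
$G{\left(E \right)} = \frac{- \frac{203}{4} + E}{-88 + E}$ ($G{\left(E \right)} = \frac{E - 7 \left(\frac{1}{4} - -7\right)}{E - 88} = \frac{E - 7 \left(\frac{1}{4} + 7\right)}{-88 + E} = \frac{E - \frac{203}{4}}{-88 + E} = \frac{- \frac{203}{4} + E}{-88 + E}$)
$\frac{G{\left(-49 + 12 \right)}}{X} = \frac{\frac{1}{-88 + \left(-49 + 12\right)} \left(- \frac{203}{4} + \left(-49 + 12\right)\right)}{- \frac{6135}{4}} = \frac{- \frac{203}{4} - 37}{-88 - 37} \left(- \frac{4}{6135}\right) = \frac{1}{-125} \left(- \frac{351}{4}\right) \left(- \frac{4}{6135}\right) = \left(- \frac{1}{125}\right) \left(- \frac{351}{4}\right) \left(- \frac{4}{6135}\right) = \frac{351}{500} \left(- \frac{4}{6135}\right) = - \frac{117}{255625}$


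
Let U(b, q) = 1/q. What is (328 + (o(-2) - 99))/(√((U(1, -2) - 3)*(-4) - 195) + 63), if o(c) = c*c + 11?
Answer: 7686/2075 - 122*I*√181/2075 ≈ 3.7041 - 0.79101*I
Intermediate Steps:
o(c) = 11 + c² (o(c) = c² + 11 = 11 + c²)
(328 + (o(-2) - 99))/(√((U(1, -2) - 3)*(-4) - 195) + 63) = (328 + ((11 + (-2)²) - 99))/(√((1/(-2) - 3)*(-4) - 195) + 63) = (328 + ((11 + 4) - 99))/(√((-½ - 3)*(-4) - 195) + 63) = (328 + (15 - 99))/(√(-7/2*(-4) - 195) + 63) = (328 - 84)/(√(14 - 195) + 63) = 244/(√(-181) + 63) = 244/(I*√181 + 63) = 244/(63 + I*√181)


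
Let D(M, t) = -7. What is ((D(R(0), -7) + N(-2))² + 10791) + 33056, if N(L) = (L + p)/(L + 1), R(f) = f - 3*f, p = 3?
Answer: 43911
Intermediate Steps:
R(f) = -2*f
N(L) = (3 + L)/(1 + L) (N(L) = (L + 3)/(L + 1) = (3 + L)/(1 + L))
((D(R(0), -7) + N(-2))² + 10791) + 33056 = ((-7 + (3 - 2)/(1 - 2))² + 10791) + 33056 = ((-7 + 1/(-1))² + 10791) + 33056 = ((-7 - 1*1)² + 10791) + 33056 = ((-7 - 1)² + 10791) + 33056 = ((-8)² + 10791) + 33056 = (64 + 10791) + 33056 = 10855 + 33056 = 43911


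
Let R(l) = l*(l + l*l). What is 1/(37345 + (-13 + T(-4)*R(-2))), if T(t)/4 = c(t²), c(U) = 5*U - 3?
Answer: 1/36100 ≈ 2.7701e-5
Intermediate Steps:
R(l) = l*(l + l²)
c(U) = -3 + 5*U
T(t) = -12 + 20*t² (T(t) = 4*(-3 + 5*t²) = -12 + 20*t²)
1/(37345 + (-13 + T(-4)*R(-2))) = 1/(37345 + (-13 + (-12 + 20*(-4)²)*((-2)²*(1 - 2)))) = 1/(37345 + (-13 + (-12 + 20*16)*(4*(-1)))) = 1/(37345 + (-13 + (-12 + 320)*(-4))) = 1/(37345 + (-13 + 308*(-4))) = 1/(37345 + (-13 - 1232)) = 1/(37345 - 1245) = 1/36100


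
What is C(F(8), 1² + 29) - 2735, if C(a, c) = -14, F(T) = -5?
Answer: -2749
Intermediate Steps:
C(F(8), 1² + 29) - 2735 = -14 - 2735 = -2749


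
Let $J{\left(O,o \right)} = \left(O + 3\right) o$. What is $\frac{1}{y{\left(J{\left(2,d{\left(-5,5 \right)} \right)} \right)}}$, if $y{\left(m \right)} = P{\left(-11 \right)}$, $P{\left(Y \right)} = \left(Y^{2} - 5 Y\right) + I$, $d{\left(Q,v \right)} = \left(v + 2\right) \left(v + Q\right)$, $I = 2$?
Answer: $\frac{1}{178} \approx 0.005618$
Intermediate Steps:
$d{\left(Q,v \right)} = \left(2 + v\right) \left(Q + v\right)$
$P{\left(Y \right)} = 2 + Y^{2} - 5 Y$ ($P{\left(Y \right)} = \left(Y^{2} - 5 Y\right) + 2 = 2 + Y^{2} - 5 Y$)
$J{\left(O,o \right)} = o \left(3 + O\right)$ ($J{\left(O,o \right)} = \left(3 + O\right) o = o \left(3 + O\right)$)
$y{\left(m \right)} = 178$ ($y{\left(m \right)} = 2 + \left(-11\right)^{2} - -55 = 2 + 121 + 55 = 178$)
$\frac{1}{y{\left(J{\left(2,d{\left(-5,5 \right)} \right)} \right)}} = \frac{1}{178}$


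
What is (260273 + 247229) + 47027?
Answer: 554529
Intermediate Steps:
(260273 + 247229) + 47027 = 507502 + 47027 = 554529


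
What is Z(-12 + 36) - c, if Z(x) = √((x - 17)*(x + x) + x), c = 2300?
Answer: -2300 + 6*√10 ≈ -2281.0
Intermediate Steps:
Z(x) = √(x + 2*x*(-17 + x)) (Z(x) = √((-17 + x)*(2*x) + x) = √(2*x*(-17 + x) + x) = √(x + 2*x*(-17 + x)))
Z(-12 + 36) - c = √((-12 + 36)*(-33 + 2*(-12 + 36))) - 1*2300 = √(24*(-33 + 2*24)) - 2300 = √(24*(-33 + 48)) - 2300 = √(24*15) - 2300 = √360 - 2300 = 6*√10 - 2300 = -2300 + 6*√10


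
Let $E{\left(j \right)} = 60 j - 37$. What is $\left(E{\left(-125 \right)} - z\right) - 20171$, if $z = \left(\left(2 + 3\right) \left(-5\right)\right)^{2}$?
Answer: $-28333$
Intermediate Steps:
$E{\left(j \right)} = -37 + 60 j$
$z = 625$ ($z = \left(5 \left(-5\right)\right)^{2} = \left(-25\right)^{2} = 625$)
$\left(E{\left(-125 \right)} - z\right) - 20171 = \left(\left(-37 + 60 \left(-125\right)\right) - 625\right) - 20171 = \left(\left(-37 - 7500\right) - 625\right) - 20171 = \left(-7537 - 625\right) - 20171 = -8162 - 20171 = -28333$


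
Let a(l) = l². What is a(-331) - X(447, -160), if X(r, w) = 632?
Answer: 108929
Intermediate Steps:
a(-331) - X(447, -160) = (-331)² - 1*632 = 109561 - 632 = 108929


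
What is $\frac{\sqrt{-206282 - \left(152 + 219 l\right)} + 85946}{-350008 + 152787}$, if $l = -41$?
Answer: $- \frac{85946}{197221} - \frac{i \sqrt{197455}}{197221} \approx -0.43579 - 0.0022531 i$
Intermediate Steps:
$\frac{\sqrt{-206282 - \left(152 + 219 l\right)} + 85946}{-350008 + 152787} = \frac{\sqrt{-206282 - -8827} + 85946}{-350008 + 152787} = \frac{\sqrt{-206282 + \left(8979 - 152\right)} + 85946}{-197221} = \left(\sqrt{-206282 + 8827} + 85946\right) \left(- \frac{1}{197221}\right) = \left(\sqrt{-197455} + 85946\right) \left(- \frac{1}{197221}\right) = \left(i \sqrt{197455} + 85946\right) \left(- \frac{1}{197221}\right) = \left(85946 + i \sqrt{197455}\right) \left(- \frac{1}{197221}\right) = - \frac{85946}{197221} - \frac{i \sqrt{197455}}{197221}$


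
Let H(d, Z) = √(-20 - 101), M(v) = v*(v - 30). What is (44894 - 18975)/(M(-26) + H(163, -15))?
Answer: 37738064/2120057 - 285109*I/2120057 ≈ 17.801 - 0.13448*I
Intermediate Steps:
M(v) = v*(-30 + v)
H(d, Z) = 11*I (H(d, Z) = √(-121) = 11*I)
(44894 - 18975)/(M(-26) + H(163, -15)) = (44894 - 18975)/(-26*(-30 - 26) + 11*I) = 25919/(-26*(-56) + 11*I) = 25919/(1456 + 11*I) = 25919*((1456 - 11*I)/2120057) = 25919*(1456 - 11*I)/2120057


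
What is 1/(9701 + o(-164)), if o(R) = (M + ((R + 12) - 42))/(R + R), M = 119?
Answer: 328/3182003 ≈ 0.00010308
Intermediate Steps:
o(R) = (89 + R)/(2*R) (o(R) = (119 + ((R + 12) - 42))/(R + R) = (119 + ((12 + R) - 42))/((2*R)) = (119 + (-30 + R))*(1/(2*R)) = (89 + R)*(1/(2*R)) = (89 + R)/(2*R))
1/(9701 + o(-164)) = 1/(9701 + (½)*(89 - 164)/(-164)) = 1/(9701 + (½)*(-1/164)*(-75)) = 1/(9701 + 75/328) = 1/(3182003/328) = 328/3182003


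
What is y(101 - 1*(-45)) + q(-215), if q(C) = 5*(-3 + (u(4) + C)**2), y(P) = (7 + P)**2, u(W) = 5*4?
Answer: 213519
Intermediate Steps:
u(W) = 20
q(C) = -15 + 5*(20 + C)**2 (q(C) = 5*(-3 + (20 + C)**2) = -15 + 5*(20 + C)**2)
y(101 - 1*(-45)) + q(-215) = (7 + (101 - 1*(-45)))**2 + (-15 + 5*(20 - 215)**2) = (7 + (101 + 45))**2 + (-15 + 5*(-195)**2) = (7 + 146)**2 + (-15 + 5*38025) = 153**2 + (-15 + 190125) = 23409 + 190110 = 213519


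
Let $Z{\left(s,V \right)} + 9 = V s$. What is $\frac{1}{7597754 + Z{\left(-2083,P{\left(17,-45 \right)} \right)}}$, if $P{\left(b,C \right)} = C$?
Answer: $\frac{1}{7691480} \approx 1.3001 \cdot 10^{-7}$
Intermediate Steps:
$Z{\left(s,V \right)} = -9 + V s$
$\frac{1}{7597754 + Z{\left(-2083,P{\left(17,-45 \right)} \right)}} = \frac{1}{7597754 - -93726} = \frac{1}{7597754 + \left(-9 + 93735\right)} = \frac{1}{7597754 + 93726} = \frac{1}{7691480}$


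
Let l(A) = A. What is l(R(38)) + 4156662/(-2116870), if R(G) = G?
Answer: 38142199/1058435 ≈ 36.036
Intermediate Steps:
l(R(38)) + 4156662/(-2116870) = 38 + 4156662/(-2116870) = 38 + 4156662*(-1/2116870) = 38 - 2078331/1058435 = 38142199/1058435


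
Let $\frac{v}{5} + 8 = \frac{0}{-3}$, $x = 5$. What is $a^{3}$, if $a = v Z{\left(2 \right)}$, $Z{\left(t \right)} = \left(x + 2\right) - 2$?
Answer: $-8000000$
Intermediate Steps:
$Z{\left(t \right)} = 5$ ($Z{\left(t \right)} = \left(5 + 2\right) - 2 = 7 - 2 = 5$)
$v = -40$ ($v = -40 + 5 \frac{0}{-3} = -40 + 5 \cdot 0 \left(- \frac{1}{3}\right) = -40 + 5 \cdot 0 = -40 + 0 = -40$)
$a = -200$ ($a = \left(-40\right) 5 = -200$)
$a^{3} = \left(-200\right)^{3} = -8000000$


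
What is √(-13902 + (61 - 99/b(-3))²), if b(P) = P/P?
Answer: I*√12458 ≈ 111.62*I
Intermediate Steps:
b(P) = 1
√(-13902 + (61 - 99/b(-3))²) = √(-13902 + (61 - 99/1)²) = √(-13902 + (61 - 99*1)²) = √(-13902 + (61 - 99)²) = √(-13902 + (-38)²) = √(-13902 + 1444) = √(-12458) = I*√12458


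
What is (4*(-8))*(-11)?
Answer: 352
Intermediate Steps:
(4*(-8))*(-11) = -32*(-11) = 352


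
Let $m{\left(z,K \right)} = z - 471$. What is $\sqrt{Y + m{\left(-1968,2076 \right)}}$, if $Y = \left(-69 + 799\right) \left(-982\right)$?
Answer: $i \sqrt{719299} \approx 848.12 i$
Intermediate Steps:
$m{\left(z,K \right)} = -471 + z$ ($m{\left(z,K \right)} = z - 471 = -471 + z$)
$Y = -716860$ ($Y = 730 \left(-982\right) = -716860$)
$\sqrt{Y + m{\left(-1968,2076 \right)}} = \sqrt{-716860 - 2439} = \sqrt{-719299} = i \sqrt{719299}$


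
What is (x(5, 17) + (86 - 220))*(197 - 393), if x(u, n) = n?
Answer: 22932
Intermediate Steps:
(x(5, 17) + (86 - 220))*(197 - 393) = (17 + (86 - 220))*(197 - 393) = (17 - 134)*(-196) = -117*(-196) = 22932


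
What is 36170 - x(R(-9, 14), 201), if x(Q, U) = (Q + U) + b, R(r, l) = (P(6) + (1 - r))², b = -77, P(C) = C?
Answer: 35790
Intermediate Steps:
R(r, l) = (7 - r)² (R(r, l) = (6 + (1 - r))² = (7 - r)²)
x(Q, U) = -77 + Q + U (x(Q, U) = (Q + U) - 77 = -77 + Q + U)
36170 - x(R(-9, 14), 201) = 36170 - (-77 + (7 - 1*(-9))² + 201) = 36170 - (-77 + (7 + 9)² + 201) = 36170 - (-77 + 16² + 201) = 36170 - (-77 + 256 + 201) = 36170 - 1*380 = 36170 - 380 = 35790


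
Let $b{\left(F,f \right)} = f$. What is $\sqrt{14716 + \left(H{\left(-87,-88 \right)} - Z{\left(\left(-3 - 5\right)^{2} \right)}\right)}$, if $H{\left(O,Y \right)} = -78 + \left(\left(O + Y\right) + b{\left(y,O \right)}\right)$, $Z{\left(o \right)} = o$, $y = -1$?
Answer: $2 \sqrt{3578} \approx 119.63$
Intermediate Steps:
$H{\left(O,Y \right)} = -78 + Y + 2 O$ ($H{\left(O,Y \right)} = -78 + \left(\left(O + Y\right) + O\right) = -78 + \left(Y + 2 O\right) = -78 + Y + 2 O$)
$\sqrt{14716 + \left(H{\left(-87,-88 \right)} - Z{\left(\left(-3 - 5\right)^{2} \right)}\right)} = \sqrt{14716 - \left(340 + \left(-3 - 5\right)^{2}\right)} = \sqrt{14716 - 404} = \sqrt{14312} = 2 \sqrt{3578}$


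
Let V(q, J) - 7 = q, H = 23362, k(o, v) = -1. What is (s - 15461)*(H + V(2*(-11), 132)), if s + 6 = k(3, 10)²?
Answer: -361084702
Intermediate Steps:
s = -5 (s = -6 + (-1)² = -6 + 1 = -5)
V(q, J) = 7 + q
(s - 15461)*(H + V(2*(-11), 132)) = (-5 - 15461)*(23362 + (7 + 2*(-11))) = -15466*(23362 + (7 - 22)) = -15466*(23362 - 15) = -15466*23347 = -361084702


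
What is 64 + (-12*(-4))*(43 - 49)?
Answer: -224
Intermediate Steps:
64 + (-12*(-4))*(43 - 49) = 64 + 48*(-6) = 64 - 288 = -224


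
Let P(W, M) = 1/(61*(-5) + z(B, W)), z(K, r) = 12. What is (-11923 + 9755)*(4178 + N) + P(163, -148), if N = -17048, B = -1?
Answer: 8175332879/293 ≈ 2.7902e+7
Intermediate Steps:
P(W, M) = -1/293 (P(W, M) = 1/(61*(-5) + 12) = 1/(-305 + 12) = 1/(-293) = -1/293)
(-11923 + 9755)*(4178 + N) + P(163, -148) = (-11923 + 9755)*(4178 - 17048) - 1/293 = -2168*(-12870) - 1/293 = 27902160 - 1/293 = 8175332879/293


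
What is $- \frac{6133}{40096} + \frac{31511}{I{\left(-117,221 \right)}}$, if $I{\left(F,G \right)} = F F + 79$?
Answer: $\frac{147378239}{69005216} \approx 2.1358$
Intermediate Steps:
$I{\left(F,G \right)} = 79 + F^{2}$ ($I{\left(F,G \right)} = F^{2} + 79 = 79 + F^{2}$)
$- \frac{6133}{40096} + \frac{31511}{I{\left(-117,221 \right)}} = - \frac{6133}{40096} + \frac{31511}{79 + \left(-117\right)^{2}} = \left(-6133\right) \frac{1}{40096} + \frac{31511}{79 + 13689} = - \frac{6133}{40096} + \frac{31511}{13768} = \frac{147378239}{69005216}$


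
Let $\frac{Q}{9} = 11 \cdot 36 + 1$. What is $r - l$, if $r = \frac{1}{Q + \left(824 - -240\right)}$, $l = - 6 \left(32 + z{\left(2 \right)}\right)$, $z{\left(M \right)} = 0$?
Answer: $\frac{890305}{4637} \approx 192.0$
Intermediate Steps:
$Q = 3573$ ($Q = 9 \left(11 \cdot 36 + 1\right) = 9 \left(396 + 1\right) = 9 \cdot 397 = 3573$)
$l = -192$ ($l = - 6 \left(32 + 0\right) = \left(-6\right) 32 = -192$)
$r = \frac{1}{4637}$ ($r = \frac{1}{3573 + \left(824 - -240\right)} = \frac{1}{3573 + \left(824 + 240\right)} = \frac{1}{3573 + 1064} = \frac{1}{4637} \approx 0.00021566$)
$r - l = \frac{1}{4637} - -192 = \frac{1}{4637} + 192 = \frac{890305}{4637}$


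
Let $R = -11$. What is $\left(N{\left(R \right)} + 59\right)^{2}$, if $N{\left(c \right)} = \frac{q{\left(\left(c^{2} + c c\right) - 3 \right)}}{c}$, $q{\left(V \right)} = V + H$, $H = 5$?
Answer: $\frac{164025}{121} \approx 1355.6$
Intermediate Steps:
$q{\left(V \right)} = 5 + V$ ($q{\left(V \right)} = V + 5 = 5 + V$)
$N{\left(c \right)} = \frac{2 + 2 c^{2}}{c}$ ($N{\left(c \right)} = \frac{5 - \left(3 - c^{2} - c c\right)}{c} = \frac{5 + \left(\left(c^{2} + c^{2}\right) - 3\right)}{c} = \frac{5 + \left(2 c^{2} - 3\right)}{c} = \frac{5 + \left(-3 + 2 c^{2}\right)}{c} = \frac{2 + 2 c^{2}}{c}$)
$\left(N{\left(R \right)} + 59\right)^{2} = \left(\left(2 \left(-11\right) + \frac{2}{-11}\right) + 59\right)^{2} = \left(\left(-22 + 2 \left(- \frac{1}{11}\right)\right) + 59\right)^{2} = \left(\left(-22 - \frac{2}{11}\right) + 59\right)^{2} = \left(- \frac{244}{11} + 59\right)^{2} = \left(\frac{405}{11}\right)^{2} = \frac{164025}{121}$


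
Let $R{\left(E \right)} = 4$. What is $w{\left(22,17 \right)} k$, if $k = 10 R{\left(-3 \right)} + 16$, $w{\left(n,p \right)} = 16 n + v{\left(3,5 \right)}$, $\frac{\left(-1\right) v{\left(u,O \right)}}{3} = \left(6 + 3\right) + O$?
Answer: $17360$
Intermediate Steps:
$v{\left(u,O \right)} = -27 - 3 O$ ($v{\left(u,O \right)} = - 3 \left(\left(6 + 3\right) + O\right) = - 3 \left(9 + O\right) = -27 - 3 O$)
$w{\left(n,p \right)} = -42 + 16 n$ ($w{\left(n,p \right)} = 16 n - 42 = -42 + 16 n$)
$k = 56$ ($k = 10 \cdot 4 + 16 = 40 + 16 = 56$)
$w{\left(22,17 \right)} k = \left(-42 + 16 \cdot 22\right) 56 = \left(-42 + 352\right) 56 = 310 \cdot 56 = 17360$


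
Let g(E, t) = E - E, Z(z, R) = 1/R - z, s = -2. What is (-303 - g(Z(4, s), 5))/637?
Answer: -303/637 ≈ -0.47567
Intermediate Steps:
g(E, t) = 0
(-303 - g(Z(4, s), 5))/637 = (-303 - 1*0)/637 = (-303 + 0)*(1/637) = -303*1/637 = -303/637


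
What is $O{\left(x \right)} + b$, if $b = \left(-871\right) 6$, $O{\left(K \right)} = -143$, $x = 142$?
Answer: $-5369$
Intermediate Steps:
$b = -5226$
$O{\left(x \right)} + b = -143 - 5226 = -5369$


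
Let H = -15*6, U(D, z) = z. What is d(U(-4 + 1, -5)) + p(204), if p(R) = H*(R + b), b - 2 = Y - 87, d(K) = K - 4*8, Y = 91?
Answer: -18937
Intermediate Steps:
d(K) = -32 + K (d(K) = K - 32 = -32 + K)
H = -90
b = 6 (b = 2 + (91 - 87) = 2 + 4 = 6)
p(R) = -540 - 90*R (p(R) = -90*(R + 6) = -90*(6 + R) = -540 - 90*R)
d(U(-4 + 1, -5)) + p(204) = (-32 - 5) + (-540 - 90*204) = -37 + (-540 - 18360) = -37 - 18900 = -18937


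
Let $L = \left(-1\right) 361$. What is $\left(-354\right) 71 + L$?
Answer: $-25495$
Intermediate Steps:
$L = -361$
$\left(-354\right) 71 + L = \left(-354\right) 71 - 361 = -25134 - 361 = -25495$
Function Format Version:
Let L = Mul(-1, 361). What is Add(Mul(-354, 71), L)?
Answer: -25495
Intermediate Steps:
L = -361
Add(Mul(-354, 71), L) = Add(Mul(-354, 71), -361) = Add(-25134, -361) = -25495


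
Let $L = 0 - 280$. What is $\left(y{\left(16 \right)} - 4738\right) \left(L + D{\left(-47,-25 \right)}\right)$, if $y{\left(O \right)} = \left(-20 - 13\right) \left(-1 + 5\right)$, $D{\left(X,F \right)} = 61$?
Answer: $1066530$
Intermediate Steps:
$L = -280$ ($L = 0 - 280 = -280$)
$y{\left(O \right)} = -132$ ($y{\left(O \right)} = \left(-33\right) 4 = -132$)
$\left(y{\left(16 \right)} - 4738\right) \left(L + D{\left(-47,-25 \right)}\right) = \left(-132 - 4738\right) \left(-280 + 61\right) = \left(-4870\right) \left(-219\right) = 1066530$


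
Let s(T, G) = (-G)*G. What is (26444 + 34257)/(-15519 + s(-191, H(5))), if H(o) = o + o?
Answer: -60701/15619 ≈ -3.8864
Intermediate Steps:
H(o) = 2*o
s(T, G) = -G²
(26444 + 34257)/(-15519 + s(-191, H(5))) = (26444 + 34257)/(-15519 - (2*5)²) = 60701/(-15519 - 1*10²) = 60701/(-15519 - 1*100) = 60701/(-15519 - 100) = 60701/(-15619) = 60701*(-1/15619) = -60701/15619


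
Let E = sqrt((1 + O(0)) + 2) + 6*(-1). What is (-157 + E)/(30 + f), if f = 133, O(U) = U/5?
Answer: -1 + sqrt(3)/163 ≈ -0.98937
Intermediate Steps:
O(U) = U/5 (O(U) = U*(1/5) = U/5)
E = -6 + sqrt(3) (E = sqrt((1 + (1/5)*0) + 2) + 6*(-1) = sqrt((1 + 0) + 2) - 6 = sqrt(1 + 2) - 6 = sqrt(3) - 6 = -6 + sqrt(3) ≈ -4.2680)
(-157 + E)/(30 + f) = (-157 + (-6 + sqrt(3)))/(30 + 133) = (-163 + sqrt(3))/163 = (-163 + sqrt(3))*(1/163) = -1 + sqrt(3)/163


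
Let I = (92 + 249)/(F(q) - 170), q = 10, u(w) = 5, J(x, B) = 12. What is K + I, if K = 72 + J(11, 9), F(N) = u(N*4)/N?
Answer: 27794/339 ≈ 81.988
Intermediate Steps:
F(N) = 5/N
I = -682/339 (I = (92 + 249)/(5/10 - 170) = 341/(5*(⅒) - 170) = 341/(½ - 170) = 341/(-339/2) = 341*(-2/339) = -682/339 ≈ -2.0118)
K = 84 (K = 72 + 12 = 84)
K + I = 84 - 682/339 = 27794/339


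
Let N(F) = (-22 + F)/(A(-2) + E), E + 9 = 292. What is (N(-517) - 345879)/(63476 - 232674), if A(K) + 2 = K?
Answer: 48250390/23603121 ≈ 2.0442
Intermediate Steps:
E = 283 (E = -9 + 292 = 283)
A(K) = -2 + K
N(F) = -22/279 + F/279 (N(F) = (-22 + F)/((-2 - 2) + 283) = (-22 + F)/(-4 + 283) = (-22 + F)/279 = (-22 + F)*(1/279) = -22/279 + F/279)
(N(-517) - 345879)/(63476 - 232674) = ((-22/279 + (1/279)*(-517)) - 345879)/(63476 - 232674) = ((-22/279 - 517/279) - 345879)/(-169198) = (-539/279 - 345879)*(-1/169198) = -96500780/279*(-1/169198) = 48250390/23603121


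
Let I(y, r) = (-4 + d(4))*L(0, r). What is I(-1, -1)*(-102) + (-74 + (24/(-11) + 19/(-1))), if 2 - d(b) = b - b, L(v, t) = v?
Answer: -1047/11 ≈ -95.182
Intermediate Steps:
d(b) = 2 (d(b) = 2 - (b - b) = 2 - 1*0 = 2 + 0 = 2)
I(y, r) = 0 (I(y, r) = (-4 + 2)*0 = -2*0 = 0)
I(-1, -1)*(-102) + (-74 + (24/(-11) + 19/(-1))) = 0*(-102) + (-74 + (24/(-11) + 19/(-1))) = 0 + (-74 + (24*(-1/11) + 19*(-1))) = 0 + (-74 + (-24/11 - 19)) = 0 + (-74 - 233/11) = 0 - 1047/11 = -1047/11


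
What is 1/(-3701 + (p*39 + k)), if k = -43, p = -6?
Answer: -1/3978 ≈ -0.00025138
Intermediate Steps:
1/(-3701 + (p*39 + k)) = 1/(-3701 + (-6*39 - 43)) = 1/(-3701 + (-234 - 43)) = 1/(-3701 - 277) = 1/(-3978) = -1/3978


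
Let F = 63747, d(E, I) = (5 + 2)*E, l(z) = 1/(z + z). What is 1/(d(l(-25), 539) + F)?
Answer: 50/3187343 ≈ 1.5687e-5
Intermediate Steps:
l(z) = 1/(2*z)
d(E, I) = 7*E
1/(d(l(-25), 539) + F) = 1/(7*((1/2)/(-25)) + 63747) = 1/(7*((1/2)*(-1/25)) + 63747) = 1/(7*(-1/50) + 63747) = 1/(-7/50 + 63747) = 1/(3187343/50) = 50/3187343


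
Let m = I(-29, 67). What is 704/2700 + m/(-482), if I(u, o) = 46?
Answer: 26891/162675 ≈ 0.16531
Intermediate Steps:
m = 46
704/2700 + m/(-482) = 704/2700 + 46/(-482) = 704*(1/2700) + 46*(-1/482) = 176/675 - 23/241 = 26891/162675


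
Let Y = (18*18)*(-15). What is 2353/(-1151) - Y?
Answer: 5591507/1151 ≈ 4858.0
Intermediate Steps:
Y = -4860 (Y = 324*(-15) = -4860)
2353/(-1151) - Y = 2353/(-1151) - 1*(-4860) = 2353*(-1/1151) + 4860 = -2353/1151 + 4860 = 5591507/1151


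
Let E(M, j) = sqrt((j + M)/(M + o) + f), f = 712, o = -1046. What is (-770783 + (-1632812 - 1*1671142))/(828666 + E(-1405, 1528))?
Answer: -2758678940857914/561023555835589 + 4074737*sqrt(475218671)/561023555835589 ≈ -4.9171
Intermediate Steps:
E(M, j) = sqrt(712 + (M + j)/(-1046 + M)) (E(M, j) = sqrt((j + M)/(M - 1046) + 712) = sqrt((M + j)/(-1046 + M) + 712) = sqrt(712 + (M + j)/(-1046 + M)))
(-770783 + (-1632812 - 1*1671142))/(828666 + E(-1405, 1528)) = (-770783 + (-1632812 - 1*1671142))/(828666 + sqrt((-744752 + 1528 + 713*(-1405))/(-1046 - 1405))) = (-770783 + (-1632812 - 1671142))/(828666 + sqrt((-744752 + 1528 - 1001765)/(-2451))) = (-770783 - 3303954)/(828666 + sqrt(-1/2451*(-1744989))) = -4074737/(828666 + sqrt(581663/817)) = -4074737/(828666 + sqrt(475218671)/817)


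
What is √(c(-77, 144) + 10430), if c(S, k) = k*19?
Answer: √13166 ≈ 114.74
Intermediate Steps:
c(S, k) = 19*k
√(c(-77, 144) + 10430) = √(19*144 + 10430) = √(2736 + 10430) = √13166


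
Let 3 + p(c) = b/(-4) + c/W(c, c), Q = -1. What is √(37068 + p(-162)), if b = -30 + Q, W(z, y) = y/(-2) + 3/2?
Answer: √448556515/110 ≈ 192.54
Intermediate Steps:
W(z, y) = 3/2 - y/2 (W(z, y) = y*(-½) + 3*(½) = -y/2 + 3/2 = 3/2 - y/2)
b = -31 (b = -30 - 1 = -31)
p(c) = 19/4 + c/(3/2 - c/2) (p(c) = -3 + (-31/(-4) + c/(3/2 - c/2)) = -3 + (-31*(-¼) + c/(3/2 - c/2)) = -3 + (31/4 + c/(3/2 - c/2)) = 19/4 + c/(3/2 - c/2))
√(37068 + p(-162)) = √(37068 + (-57 + 11*(-162))/(4*(-3 - 162))) = √(37068 + (¼)*(-57 - 1782)/(-165)) = √(37068 + (¼)*(-1/165)*(-1839)) = √(37068 + 613/220) = √(8155573/220) = √448556515/110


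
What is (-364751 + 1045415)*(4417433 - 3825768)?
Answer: 402725065560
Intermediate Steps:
(-364751 + 1045415)*(4417433 - 3825768) = 680664*591665 = 402725065560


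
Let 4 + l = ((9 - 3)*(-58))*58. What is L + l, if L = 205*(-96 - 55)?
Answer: -51143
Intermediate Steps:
l = -20188 (l = -4 + ((9 - 3)*(-58))*58 = -4 + (6*(-58))*58 = -4 - 348*58 = -4 - 20184 = -20188)
L = -30955 (L = 205*(-151) = -30955)
L + l = -30955 - 20188 = -51143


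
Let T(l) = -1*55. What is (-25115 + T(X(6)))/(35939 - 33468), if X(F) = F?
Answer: -25170/2471 ≈ -10.186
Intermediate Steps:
T(l) = -55
(-25115 + T(X(6)))/(35939 - 33468) = (-25115 - 55)/(35939 - 33468) = -25170/2471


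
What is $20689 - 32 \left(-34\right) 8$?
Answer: $29393$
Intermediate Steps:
$20689 - 32 \left(-34\right) 8 = 20689 - \left(-1088\right) 8 = 20689 - -8704 = 20689 + 8704 = 29393$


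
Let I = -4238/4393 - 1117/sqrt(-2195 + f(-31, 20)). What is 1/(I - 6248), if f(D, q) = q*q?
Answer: -216468611760370/1352728795603297541 - 21556367533*I*sqrt(1795)/1352728795603297541 ≈ -0.00016002 - 6.7515e-7*I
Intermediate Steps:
f(D, q) = q**2
I = -4238/4393 + 1117*I*sqrt(1795)/1795 (I = -4238/4393 - 1117/sqrt(-2195 + 20**2) = -4238*1/4393 - 1117/sqrt(-2195 + 400) = -4238/4393 - 1117*(-I*sqrt(1795)/1795) = -4238/4393 - (-1117)*I*sqrt(1795)/1795 = -4238/4393 + 1117*I*sqrt(1795)/1795 ≈ -0.96472 + 26.365*I)
1/(I - 6248) = 1/((-4238/4393 + 1117*I*sqrt(1795)/1795) - 6248) = 1/(-27451702/4393 + 1117*I*sqrt(1795)/1795)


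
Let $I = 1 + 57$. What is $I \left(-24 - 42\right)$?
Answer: $-3828$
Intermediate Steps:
$I = 58$
$I \left(-24 - 42\right) = 58 \left(-24 - 42\right) = 58 \left(-66\right) = -3828$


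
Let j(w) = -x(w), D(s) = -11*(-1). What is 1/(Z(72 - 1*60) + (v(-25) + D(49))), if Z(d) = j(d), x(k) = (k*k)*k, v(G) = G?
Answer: -1/1742 ≈ -0.00057405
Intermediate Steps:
D(s) = 11
x(k) = k³ (x(k) = k²*k = k³)
j(w) = -w³
Z(d) = -d³
1/(Z(72 - 1*60) + (v(-25) + D(49))) = 1/(-(72 - 1*60)³ + (-25 + 11)) = 1/(-(72 - 60)³ - 14) = 1/(-1*12³ - 14) = 1/(-1*1728 - 14) = 1/(-1728 - 14) = 1/(-1742) = -1/1742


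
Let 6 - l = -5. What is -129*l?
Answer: -1419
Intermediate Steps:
l = 11 (l = 6 - 1*(-5) = 6 + 5 = 11)
-129*l = -129*11 = -1419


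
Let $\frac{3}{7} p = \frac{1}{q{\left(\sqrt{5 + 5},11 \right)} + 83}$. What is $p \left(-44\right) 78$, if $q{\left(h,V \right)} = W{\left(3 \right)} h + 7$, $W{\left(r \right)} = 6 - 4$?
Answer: $- \frac{2772}{31} + \frac{308 \sqrt{10}}{155} \approx -83.136$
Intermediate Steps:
$W{\left(r \right)} = 2$ ($W{\left(r \right)} = 6 - 4 = 2$)
$q{\left(h,V \right)} = 7 + 2 h$ ($q{\left(h,V \right)} = 2 h + 7 = 7 + 2 h$)
$p = \frac{7}{3 \left(90 + 2 \sqrt{10}\right)}$ ($p = \frac{7}{3 \left(\left(7 + 2 \sqrt{5 + 5}\right) + 83\right)} = \frac{7}{3 \left(\left(7 + 2 \sqrt{10}\right) + 83\right)} = \frac{7}{3 \left(90 + 2 \sqrt{10}\right)} \approx 0.024224$)
$p \left(-44\right) 78 = \left(\frac{21}{806} - \frac{7 \sqrt{10}}{12090}\right) \left(-44\right) 78 = \left(- \frac{462}{403} + \frac{154 \sqrt{10}}{6045}\right) 78 = - \frac{2772}{31} + \frac{308 \sqrt{10}}{155}$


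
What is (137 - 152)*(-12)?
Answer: 180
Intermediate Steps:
(137 - 152)*(-12) = -15*(-12) = 180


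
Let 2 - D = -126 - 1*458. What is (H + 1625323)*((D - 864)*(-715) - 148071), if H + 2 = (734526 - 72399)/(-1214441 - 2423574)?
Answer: 299780221903865912/3638015 ≈ 8.2402e+10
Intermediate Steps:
D = 586 (D = 2 - (-126 - 1*458) = 2 - (-126 - 458) = 2 - 1*(-584) = 2 + 584 = 586)
H = -7938157/3638015 (H = -2 + (734526 - 72399)/(-1214441 - 2423574) = -2 + 662127/(-3638015) = -2 + 662127*(-1/3638015) = -2 - 662127/3638015 = -7938157/3638015 ≈ -2.1820)
(H + 1625323)*((D - 864)*(-715) - 148071) = (-7938157/3638015 + 1625323)*((586 - 864)*(-715) - 148071) = 5912941515688*(-278*(-715) - 148071)/3638015 = 5912941515688*(198770 - 148071)/3638015 = (5912941515688/3638015)*50699 = 299780221903865912/3638015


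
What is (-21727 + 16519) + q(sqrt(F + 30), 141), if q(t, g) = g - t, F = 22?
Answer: -5067 - 2*sqrt(13) ≈ -5074.2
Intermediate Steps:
(-21727 + 16519) + q(sqrt(F + 30), 141) = (-21727 + 16519) + (141 - sqrt(22 + 30)) = -5208 + (141 - sqrt(52)) = -5208 + (141 - 2*sqrt(13)) = -5067 - 2*sqrt(13)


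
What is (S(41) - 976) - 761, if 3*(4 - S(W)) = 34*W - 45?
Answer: -6548/3 ≈ -2182.7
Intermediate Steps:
S(W) = 19 - 34*W/3 (S(W) = 4 - (34*W - 45)/3 = 4 - (-45 + 34*W)/3 = 4 + (15 - 34*W/3) = 19 - 34*W/3)
(S(41) - 976) - 761 = ((19 - 34/3*41) - 976) - 761 = ((19 - 1394/3) - 976) - 761 = (-1337/3 - 976) - 761 = -4265/3 - 761 = -6548/3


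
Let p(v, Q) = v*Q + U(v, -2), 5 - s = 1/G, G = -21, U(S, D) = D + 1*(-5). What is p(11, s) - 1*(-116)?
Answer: 3455/21 ≈ 164.52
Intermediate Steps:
U(S, D) = -5 + D (U(S, D) = D - 5 = -5 + D)
s = 106/21 (s = 5 - 1/(-21) = 5 - 1*(-1/21) = 5 + 1/21 = 106/21 ≈ 5.0476)
p(v, Q) = -7 + Q*v (p(v, Q) = v*Q + (-5 - 2) = Q*v - 7 = -7 + Q*v)
p(11, s) - 1*(-116) = (-7 + (106/21)*11) - 1*(-116) = (-7 + 1166/21) + 116 = 1019/21 + 116 = 3455/21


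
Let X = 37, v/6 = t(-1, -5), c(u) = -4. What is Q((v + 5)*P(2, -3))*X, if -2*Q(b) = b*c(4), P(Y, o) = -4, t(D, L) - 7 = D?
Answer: -12136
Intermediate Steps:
t(D, L) = 7 + D
v = 36 (v = 6*(7 - 1) = 6*6 = 36)
Q(b) = 2*b (Q(b) = -b*(-4)/2 = -(-2)*b = 2*b)
Q((v + 5)*P(2, -3))*X = (2*((36 + 5)*(-4)))*37 = (2*(41*(-4)))*37 = (2*(-164))*37 = -328*37 = -12136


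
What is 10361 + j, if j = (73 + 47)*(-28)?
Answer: 7001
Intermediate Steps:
j = -3360 (j = 120*(-28) = -3360)
10361 + j = 10361 - 3360 = 7001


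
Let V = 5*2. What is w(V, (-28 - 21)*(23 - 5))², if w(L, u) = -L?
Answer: 100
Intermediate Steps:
V = 10
w(V, (-28 - 21)*(23 - 5))² = (-1*10)² = (-10)² = 100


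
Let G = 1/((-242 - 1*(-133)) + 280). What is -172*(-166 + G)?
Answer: 4882220/171 ≈ 28551.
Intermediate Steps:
G = 1/171 (G = 1/((-242 + 133) + 280) = 1/(-109 + 280) = 1/171 ≈ 0.0058480)
-172*(-166 + G) = -172*(-166 + 1/171) = -172*(-28385/171) = 4882220/171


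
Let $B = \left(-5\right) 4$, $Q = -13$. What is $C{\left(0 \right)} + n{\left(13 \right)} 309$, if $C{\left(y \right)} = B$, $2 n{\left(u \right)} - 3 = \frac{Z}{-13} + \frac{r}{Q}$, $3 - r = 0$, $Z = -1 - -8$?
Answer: $\frac{8441}{26} \approx 324.65$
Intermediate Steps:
$Z = 7$ ($Z = -1 + 8 = 7$)
$r = 3$ ($r = 3 - 0 = 3 + 0 = 3$)
$n{\left(u \right)} = \frac{29}{26}$ ($n{\left(u \right)} = \frac{3}{2} + \frac{\frac{7}{-13} + \frac{3}{-13}}{2} = \frac{3}{2} + \frac{7 \left(- \frac{1}{13}\right) + 3 \left(- \frac{1}{13}\right)}{2} = \frac{3}{2} + \frac{- \frac{7}{13} - \frac{3}{13}}{2} = \frac{3}{2} + \frac{1}{2} \left(- \frac{10}{13}\right) = \frac{3}{2} - \frac{5}{13} = \frac{29}{26}$)
$B = -20$
$C{\left(y \right)} = -20$
$C{\left(0 \right)} + n{\left(13 \right)} 309 = -20 + \frac{29}{26} \cdot 309 = -20 + \frac{8961}{26} = \frac{8441}{26}$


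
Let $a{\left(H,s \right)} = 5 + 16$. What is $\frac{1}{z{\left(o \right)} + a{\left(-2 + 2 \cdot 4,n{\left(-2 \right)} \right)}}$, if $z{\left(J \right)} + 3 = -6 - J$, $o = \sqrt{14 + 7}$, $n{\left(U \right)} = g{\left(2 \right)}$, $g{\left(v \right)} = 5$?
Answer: $\frac{4}{41} + \frac{\sqrt{21}}{123} \approx 0.13482$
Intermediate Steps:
$n{\left(U \right)} = 5$
$a{\left(H,s \right)} = 21$
$o = \sqrt{21} \approx 4.5826$
$z{\left(J \right)} = -9 - J$ ($z{\left(J \right)} = -3 - \left(6 + J\right) = -9 - J$)
$\frac{1}{z{\left(o \right)} + a{\left(-2 + 2 \cdot 4,n{\left(-2 \right)} \right)}} = \frac{1}{\left(-9 - \sqrt{21}\right) + 21} = \frac{1}{12 - \sqrt{21}}$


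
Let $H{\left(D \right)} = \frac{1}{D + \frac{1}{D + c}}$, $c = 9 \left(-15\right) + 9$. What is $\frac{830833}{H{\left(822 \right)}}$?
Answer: $\frac{475330360129}{696} \approx 6.8295 \cdot 10^{8}$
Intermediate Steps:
$c = -126$ ($c = -135 + 9 = -126$)
$H{\left(D \right)} = \frac{1}{D + \frac{1}{-126 + D}}$ ($H{\left(D \right)} = \frac{1}{D + \frac{1}{D - 126}} = \frac{1}{D + \frac{1}{-126 + D}}$)
$\frac{830833}{H{\left(822 \right)}} = \frac{830833}{\frac{1}{1 + 822^{2} - 103572} \left(-126 + 822\right)} = \frac{830833}{\frac{1}{1 + 675684 - 103572} \cdot 696} = \frac{830833}{\frac{1}{572113} \cdot 696} = \frac{830833}{\frac{696}{572113}} = 830833 \cdot \frac{572113}{696} = \frac{475330360129}{696}$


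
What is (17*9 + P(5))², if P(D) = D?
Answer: 24964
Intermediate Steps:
(17*9 + P(5))² = (17*9 + 5)² = (153 + 5)² = 158² = 24964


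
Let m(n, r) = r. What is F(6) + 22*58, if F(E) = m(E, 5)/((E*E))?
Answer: 45941/36 ≈ 1276.1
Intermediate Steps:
F(E) = 5/E² (F(E) = 5/((E*E)) = 5/(E²) = 5/E²)
F(6) + 22*58 = 5/6² + 22*58 = 5*(1/36) + 1276 = 5/36 + 1276 = 45941/36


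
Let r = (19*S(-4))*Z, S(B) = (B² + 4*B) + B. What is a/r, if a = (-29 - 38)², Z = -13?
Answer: 4489/988 ≈ 4.5435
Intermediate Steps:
a = 4489 (a = (-67)² = 4489)
S(B) = B² + 5*B
r = 988 (r = (19*(-4*(5 - 4)))*(-13) = (19*(-4*1))*(-13) = (19*(-4))*(-13) = -76*(-13) = 988)
a/r = 4489/988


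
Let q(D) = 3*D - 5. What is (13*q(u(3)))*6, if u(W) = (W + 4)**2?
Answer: 11076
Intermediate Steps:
u(W) = (4 + W)**2
q(D) = -5 + 3*D
(13*q(u(3)))*6 = (13*(-5 + 3*(4 + 3)**2))*6 = (13*(-5 + 3*7**2))*6 = (13*(-5 + 3*49))*6 = (13*(-5 + 147))*6 = (13*142)*6 = 1846*6 = 11076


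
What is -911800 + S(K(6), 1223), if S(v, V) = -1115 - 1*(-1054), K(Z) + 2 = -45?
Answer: -911861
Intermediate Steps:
K(Z) = -47 (K(Z) = -2 - 45 = -47)
S(v, V) = -61 (S(v, V) = -1115 + 1054 = -61)
-911800 + S(K(6), 1223) = -911800 - 61 = -911861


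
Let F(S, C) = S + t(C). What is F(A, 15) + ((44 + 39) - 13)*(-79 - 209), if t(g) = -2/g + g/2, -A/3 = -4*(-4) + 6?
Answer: -606559/30 ≈ -20219.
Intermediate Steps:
A = -66 (A = -3*(-4*(-4) + 6) = -3*(16 + 6) = -3*22 = -66)
t(g) = g/2 - 2/g (t(g) = -2/g + g*(½) = -2/g + g/2 = g/2 - 2/g)
F(S, C) = S + C/2 - 2/C (F(S, C) = S + (C/2 - 2/C) = S + C/2 - 2/C)
F(A, 15) + ((44 + 39) - 13)*(-79 - 209) = (-66 + (½)*15 - 2/15) + ((44 + 39) - 13)*(-79 - 209) = (-66 + 15/2 - 2*1/15) + (83 - 13)*(-288) = (-66 + 15/2 - 2/15) + 70*(-288) = -1759/30 - 20160 = -606559/30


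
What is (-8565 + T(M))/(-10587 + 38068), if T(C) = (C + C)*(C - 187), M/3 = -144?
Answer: 526251/27481 ≈ 19.150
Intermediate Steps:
M = -432 (M = 3*(-144) = -432)
T(C) = 2*C*(-187 + C) (T(C) = (2*C)*(-187 + C) = 2*C*(-187 + C))
(-8565 + T(M))/(-10587 + 38068) = (-8565 + 2*(-432)*(-187 - 432))/(-10587 + 38068) = (-8565 + 2*(-432)*(-619))/27481 = (-8565 + 534816)*(1/27481) = 526251*(1/27481) = 526251/27481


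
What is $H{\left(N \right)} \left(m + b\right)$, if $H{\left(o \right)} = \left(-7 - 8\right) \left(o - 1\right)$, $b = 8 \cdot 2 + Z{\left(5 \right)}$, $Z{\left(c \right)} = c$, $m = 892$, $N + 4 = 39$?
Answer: $-465630$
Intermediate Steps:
$N = 35$ ($N = -4 + 39 = 35$)
$b = 21$ ($b = 8 \cdot 2 + 5 = 16 + 5 = 21$)
$H{\left(o \right)} = 15 - 15 o$ ($H{\left(o \right)} = - 15 \left(-1 + o\right) = 15 - 15 o$)
$H{\left(N \right)} \left(m + b\right) = \left(15 - 525\right) \left(892 + 21\right) = \left(15 - 525\right) 913 = \left(-510\right) 913 = -465630$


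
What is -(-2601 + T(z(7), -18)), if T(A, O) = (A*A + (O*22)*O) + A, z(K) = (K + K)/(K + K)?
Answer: -4529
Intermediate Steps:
z(K) = 1 (z(K) = (2*K)/((2*K)) = (2*K)*(1/(2*K)) = 1)
T(A, O) = A + A² + 22*O² (T(A, O) = (A² + (22*O)*O) + A = (A² + 22*O²) + A = A + A² + 22*O²)
-(-2601 + T(z(7), -18)) = -(-2601 + (1 + 1² + 22*(-18)²)) = -(-2601 + (1 + 1 + 22*324)) = -(-2601 + (1 + 1 + 7128)) = -(-2601 + 7130) = -1*4529 = -4529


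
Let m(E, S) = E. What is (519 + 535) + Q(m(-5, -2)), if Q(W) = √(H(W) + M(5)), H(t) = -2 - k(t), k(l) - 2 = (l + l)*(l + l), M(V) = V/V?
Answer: 1054 + I*√103 ≈ 1054.0 + 10.149*I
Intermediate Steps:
M(V) = 1
k(l) = 2 + 4*l² (k(l) = 2 + (l + l)*(l + l) = 2 + (2*l)*(2*l) = 2 + 4*l²)
H(t) = -4 - 4*t² (H(t) = -2 - (2 + 4*t²) = -2 + (-2 - 4*t²) = -4 - 4*t²)
Q(W) = √(-3 - 4*W²) (Q(W) = √((-4 - 4*W²) + 1) = √(-3 - 4*W²))
(519 + 535) + Q(m(-5, -2)) = (519 + 535) + √(-3 - 4*(-5)²) = 1054 + √(-3 - 4*25) = 1054 + √(-3 - 100) = 1054 + √(-103) = 1054 + I*√103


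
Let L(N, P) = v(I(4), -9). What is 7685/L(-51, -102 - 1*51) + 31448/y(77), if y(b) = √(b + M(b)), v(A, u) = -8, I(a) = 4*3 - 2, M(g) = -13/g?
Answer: -7685/8 + 15724*√113883/1479 ≈ 2627.1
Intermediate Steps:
I(a) = 10 (I(a) = 12 - 2 = 10)
y(b) = √(b - 13/b)
L(N, P) = -8
7685/L(-51, -102 - 1*51) + 31448/y(77) = 7685/(-8) + 31448/(√(77 - 13/77)) = 7685*(-⅛) + 31448/(√(77 - 13*1/77)) = -7685/8 + 31448/(√(77 - 13/77)) = -7685/8 + 31448/(√(5916/77)) = -7685/8 + 31448/((2*√113883/77)) = -7685/8 + 31448*(√113883/2958) = -7685/8 + 15724*√113883/1479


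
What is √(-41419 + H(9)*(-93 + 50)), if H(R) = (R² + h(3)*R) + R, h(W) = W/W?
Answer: 2*I*√11419 ≈ 213.72*I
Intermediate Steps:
h(W) = 1
H(R) = R² + 2*R (H(R) = (R² + 1*R) + R = (R² + R) + R = (R + R²) + R = R² + 2*R)
√(-41419 + H(9)*(-93 + 50)) = √(-41419 + (9*(2 + 9))*(-93 + 50)) = √(-41419 + (9*11)*(-43)) = √(-41419 + 99*(-43)) = √(-41419 - 4257) = √(-45676) = 2*I*√11419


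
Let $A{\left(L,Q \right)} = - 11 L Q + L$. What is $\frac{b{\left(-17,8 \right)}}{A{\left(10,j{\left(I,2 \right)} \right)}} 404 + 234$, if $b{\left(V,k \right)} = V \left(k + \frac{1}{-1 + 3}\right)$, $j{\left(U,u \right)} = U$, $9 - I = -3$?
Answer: $\frac{182459}{655} \approx 278.56$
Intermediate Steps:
$I = 12$ ($I = 9 - -3 = 9 + 3 = 12$)
$A{\left(L,Q \right)} = L - 11 L Q$ ($A{\left(L,Q \right)} = - 11 L Q + L = L - 11 L Q$)
$b{\left(V,k \right)} = V \left(\frac{1}{2} + k\right)$ ($b{\left(V,k \right)} = V \left(k + \frac{1}{2}\right) = V \left(\frac{1}{2} + k\right)$)
$\frac{b{\left(-17,8 \right)}}{A{\left(10,j{\left(I,2 \right)} \right)}} 404 + 234 = \frac{\left(-17\right) \left(\frac{1}{2} + 8\right)}{10 \left(1 - 132\right)} 404 + 234 = \frac{\left(-17\right) \frac{17}{2}}{10 \left(1 - 132\right)} 404 + 234 = - \frac{289}{2 \cdot 10 \left(-131\right)} 404 + 234 = - \frac{289}{2 \left(-1310\right)} 404 + 234 = \left(- \frac{289}{2}\right) \left(- \frac{1}{1310}\right) 404 + 234 = \frac{289}{2620} \cdot 404 + 234 = \frac{29189}{655} + 234 = \frac{182459}{655}$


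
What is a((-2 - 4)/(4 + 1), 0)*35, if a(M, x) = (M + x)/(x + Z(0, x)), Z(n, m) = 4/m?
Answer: 0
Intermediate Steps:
a(M, x) = (M + x)/(x + 4/x)
a((-2 - 4)/(4 + 1), 0)*35 = (0*((-2 - 4)/(4 + 1) + 0)/(4 + 0²))*35 = (0*(-6/5 + 0)/(4 + 0))*35 = (0*(-6*⅕ + 0)/4)*35 = (0*(¼)*(-6/5 + 0))*35 = (0*(¼)*(-6/5))*35 = 0*35 = 0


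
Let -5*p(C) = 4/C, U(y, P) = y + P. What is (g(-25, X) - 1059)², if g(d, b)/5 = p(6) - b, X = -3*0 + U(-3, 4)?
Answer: 10201636/9 ≈ 1.1335e+6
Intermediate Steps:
U(y, P) = P + y
p(C) = -4/(5*C)
X = 1 (X = -3*0 + (4 - 3) = 0 + 1 = 1)
g(d, b) = -⅔ - 5*b (g(d, b) = 5*(-⅘/6 - b) = 5*(-⅘*⅙ - b) = 5*(-2/15 - b) = -⅔ - 5*b)
(g(-25, X) - 1059)² = ((-⅔ - 5*1) - 1059)² = ((-⅔ - 5) - 1059)² = (-17/3 - 1059)² = (-3194/3)² = 10201636/9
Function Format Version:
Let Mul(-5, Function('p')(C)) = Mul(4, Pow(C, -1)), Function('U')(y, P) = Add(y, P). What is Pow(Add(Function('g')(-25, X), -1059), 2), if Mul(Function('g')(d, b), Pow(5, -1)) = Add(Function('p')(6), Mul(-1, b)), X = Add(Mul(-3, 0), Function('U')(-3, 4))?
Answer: Rational(10201636, 9) ≈ 1.1335e+6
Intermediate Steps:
Function('U')(y, P) = Add(P, y)
Function('p')(C) = Mul(Rational(-4, 5), Pow(C, -1)) (Function('p')(C) = Mul(Rational(-1, 5), Mul(4, Pow(C, -1))) = Mul(Rational(-4, 5), Pow(C, -1)))
X = 1 (X = Add(Mul(-3, 0), Add(4, -3)) = Add(0, 1) = 1)
Function('g')(d, b) = Add(Rational(-2, 3), Mul(-5, b)) (Function('g')(d, b) = Mul(5, Add(Mul(Rational(-4, 5), Pow(6, -1)), Mul(-1, b))) = Mul(5, Add(Mul(Rational(-4, 5), Rational(1, 6)), Mul(-1, b))) = Mul(5, Add(Rational(-2, 15), Mul(-1, b))) = Add(Rational(-2, 3), Mul(-5, b)))
Pow(Add(Function('g')(-25, X), -1059), 2) = Pow(Add(Add(Rational(-2, 3), Mul(-5, 1)), -1059), 2) = Pow(Add(Add(Rational(-2, 3), -5), -1059), 2) = Pow(Add(Rational(-17, 3), -1059), 2) = Pow(Rational(-3194, 3), 2) = Rational(10201636, 9)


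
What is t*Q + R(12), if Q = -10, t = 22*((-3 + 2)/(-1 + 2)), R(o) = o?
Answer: 232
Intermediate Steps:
t = -22 (t = 22*(-1/1) = 22*(-1*1) = 22*(-1) = -22)
t*Q + R(12) = -22*(-10) + 12 = 220 + 12 = 232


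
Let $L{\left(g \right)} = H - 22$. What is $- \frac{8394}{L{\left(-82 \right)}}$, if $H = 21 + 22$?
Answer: $- \frac{2798}{7} \approx -399.71$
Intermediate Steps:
$H = 43$
$L{\left(g \right)} = 21$ ($L{\left(g \right)} = 43 - 22 = 21$)
$- \frac{8394}{L{\left(-82 \right)}} = - \frac{8394}{21} = \left(-8394\right) \frac{1}{21} = - \frac{2798}{7}$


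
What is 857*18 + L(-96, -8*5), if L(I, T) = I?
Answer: 15330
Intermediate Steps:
857*18 + L(-96, -8*5) = 857*18 - 96 = 15426 - 96 = 15330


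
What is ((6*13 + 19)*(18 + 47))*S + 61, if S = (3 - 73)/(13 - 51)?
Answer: 221834/19 ≈ 11675.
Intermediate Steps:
S = 35/19 (S = -70/(-38) = -70*(-1/38) = 35/19 ≈ 1.8421)
((6*13 + 19)*(18 + 47))*S + 61 = ((6*13 + 19)*(18 + 47))*(35/19) + 61 = ((78 + 19)*65)*(35/19) + 61 = (97*65)*(35/19) + 61 = 6305*(35/19) + 61 = 220675/19 + 61 = 221834/19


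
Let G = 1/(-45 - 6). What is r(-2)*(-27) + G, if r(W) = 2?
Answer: -2755/51 ≈ -54.020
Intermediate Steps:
G = -1/51 (G = 1/(-51) = -1/51 ≈ -0.019608)
r(-2)*(-27) + G = 2*(-27) - 1/51 = -54 - 1/51 = -2755/51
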